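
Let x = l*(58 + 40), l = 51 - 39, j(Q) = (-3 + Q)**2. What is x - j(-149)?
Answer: -21928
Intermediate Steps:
l = 12
x = 1176 (x = 12*(58 + 40) = 12*98 = 1176)
x - j(-149) = 1176 - (-3 - 149)**2 = 1176 - 1*(-152)**2 = 1176 - 1*23104 = 1176 - 23104 = -21928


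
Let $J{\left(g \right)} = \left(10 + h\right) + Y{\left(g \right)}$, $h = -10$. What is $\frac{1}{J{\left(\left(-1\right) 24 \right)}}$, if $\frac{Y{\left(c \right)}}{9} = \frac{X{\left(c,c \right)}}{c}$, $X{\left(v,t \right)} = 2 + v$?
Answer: $\frac{4}{33} \approx 0.12121$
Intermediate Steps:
$Y{\left(c \right)} = \frac{9 \left(2 + c\right)}{c}$ ($Y{\left(c \right)} = 9 \frac{2 + c}{c} = \frac{9 \left(2 + c\right)}{c}$)
$J{\left(g \right)} = 9 + \frac{18}{g}$ ($J{\left(g \right)} = \left(10 - 10\right) + \left(9 + \frac{18}{g}\right) = 0 + \left(9 + \frac{18}{g}\right) = 9 + \frac{18}{g}$)
$\frac{1}{J{\left(\left(-1\right) 24 \right)}} = \frac{1}{9 + \frac{18}{\left(-1\right) 24}} = \frac{1}{9 + \frac{18}{-24}} = \frac{1}{9 + 18 \left(- \frac{1}{24}\right)} = \frac{1}{9 - \frac{3}{4}} = \frac{1}{\frac{33}{4}} = \frac{4}{33}$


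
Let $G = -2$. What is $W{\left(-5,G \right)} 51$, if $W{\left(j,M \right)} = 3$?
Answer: $153$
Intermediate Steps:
$W{\left(-5,G \right)} 51 = 3 \cdot 51 = 153$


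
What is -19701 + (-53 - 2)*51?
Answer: -22506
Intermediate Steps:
-19701 + (-53 - 2)*51 = -19701 - 55*51 = -19701 - 2805 = -22506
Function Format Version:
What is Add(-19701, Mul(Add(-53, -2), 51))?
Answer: -22506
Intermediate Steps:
Add(-19701, Mul(Add(-53, -2), 51)) = Add(-19701, Mul(-55, 51)) = Add(-19701, -2805) = -22506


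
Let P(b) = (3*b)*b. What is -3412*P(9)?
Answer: -829116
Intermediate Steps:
P(b) = 3*b**2
-3412*P(9) = -10236*9**2 = -10236*81 = -3412*243 = -829116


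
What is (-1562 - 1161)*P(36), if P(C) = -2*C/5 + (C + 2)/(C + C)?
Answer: 6799331/180 ≈ 37774.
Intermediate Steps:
P(C) = -2*C/5 + (2 + C)/(2*C) (P(C) = -2*C/5 + (2 + C)/((2*C)) = -2*C/5 + (2 + C)*(1/(2*C)) = -2*C/5 + (2 + C)/(2*C))
(-1562 - 1161)*P(36) = (-1562 - 1161)*((⅒)*(10 - 1*36*(-5 + 4*36))/36) = -2723*(10 - 1*36*(-5 + 144))/(10*36) = -2723*(10 - 1*36*139)/(10*36) = -2723*(10 - 5004)/(10*36) = -2723*(-4994)/(10*36) = -2723*(-2497/180) = 6799331/180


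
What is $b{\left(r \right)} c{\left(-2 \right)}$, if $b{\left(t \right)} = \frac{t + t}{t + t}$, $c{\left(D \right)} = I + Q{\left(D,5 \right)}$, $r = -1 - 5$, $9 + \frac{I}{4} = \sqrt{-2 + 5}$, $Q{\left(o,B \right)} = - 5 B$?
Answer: $-61 + 4 \sqrt{3} \approx -54.072$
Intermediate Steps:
$I = -36 + 4 \sqrt{3}$ ($I = -36 + 4 \sqrt{-2 + 5} = -36 + 4 \sqrt{3} \approx -29.072$)
$r = -6$ ($r = -1 - 5 = -6$)
$c{\left(D \right)} = -61 + 4 \sqrt{3}$ ($c{\left(D \right)} = \left(-36 + 4 \sqrt{3}\right) - 25 = -61 + 4 \sqrt{3}$)
$b{\left(t \right)} = 1$ ($b{\left(t \right)} = \frac{2 t}{2 t} = 2 t \frac{1}{2 t} = 1$)
$b{\left(r \right)} c{\left(-2 \right)} = 1 \left(-61 + 4 \sqrt{3}\right) = -61 + 4 \sqrt{3}$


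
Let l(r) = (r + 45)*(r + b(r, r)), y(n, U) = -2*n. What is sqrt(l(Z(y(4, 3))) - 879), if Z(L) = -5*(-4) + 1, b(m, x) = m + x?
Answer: sqrt(3279) ≈ 57.263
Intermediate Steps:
Z(L) = 21 (Z(L) = 20 + 1 = 21)
l(r) = 3*r*(45 + r) (l(r) = (r + 45)*(r + (r + r)) = (45 + r)*(r + 2*r) = (45 + r)*(3*r) = 3*r*(45 + r))
sqrt(l(Z(y(4, 3))) - 879) = sqrt(3*21*(45 + 21) - 879) = sqrt(3*21*66 - 879) = sqrt(4158 - 879) = sqrt(3279)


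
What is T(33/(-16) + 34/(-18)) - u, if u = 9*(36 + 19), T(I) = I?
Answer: -71849/144 ≈ -498.95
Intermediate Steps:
u = 495 (u = 9*55 = 495)
T(33/(-16) + 34/(-18)) - u = (33/(-16) + 34/(-18)) - 1*495 = (33*(-1/16) + 34*(-1/18)) - 495 = (-33/16 - 17/9) - 495 = -569/144 - 495 = -71849/144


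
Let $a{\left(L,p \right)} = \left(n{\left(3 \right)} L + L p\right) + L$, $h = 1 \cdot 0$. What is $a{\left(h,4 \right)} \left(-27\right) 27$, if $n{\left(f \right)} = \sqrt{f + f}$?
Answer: $0$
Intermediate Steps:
$h = 0$
$n{\left(f \right)} = \sqrt{2} \sqrt{f}$ ($n{\left(f \right)} = \sqrt{2 f} = \sqrt{2} \sqrt{f}$)
$a{\left(L,p \right)} = L + L p + L \sqrt{6}$ ($a{\left(L,p \right)} = \left(\sqrt{2} \sqrt{3} L + L p\right) + L = \left(\sqrt{6} L + L p\right) + L = \left(L \sqrt{6} + L p\right) + L = \left(L p + L \sqrt{6}\right) + L = L + L p + L \sqrt{6}$)
$a{\left(h,4 \right)} \left(-27\right) 27 = 0 \left(1 + 4 + \sqrt{6}\right) \left(-27\right) 27 = 0 \left(5 + \sqrt{6}\right) \left(-27\right) 27 = 0 \left(-27\right) 27 = 0 \cdot 27 = 0$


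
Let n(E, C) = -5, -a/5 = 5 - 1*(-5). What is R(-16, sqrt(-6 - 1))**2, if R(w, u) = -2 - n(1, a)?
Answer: 9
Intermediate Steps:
a = -50 (a = -5*(5 - 1*(-5)) = -5*(5 + 5) = -5*10 = -50)
R(w, u) = 3 (R(w, u) = -2 - 1*(-5) = -2 + 5 = 3)
R(-16, sqrt(-6 - 1))**2 = 3**2 = 9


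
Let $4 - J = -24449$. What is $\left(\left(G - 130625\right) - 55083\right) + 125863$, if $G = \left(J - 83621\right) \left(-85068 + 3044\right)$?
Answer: $4853136187$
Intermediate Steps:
$J = 24453$ ($J = 4 - -24449 = 4 + 24449 = 24453$)
$G = 4853196032$ ($G = \left(24453 - 83621\right) \left(-85068 + 3044\right) = \left(-59168\right) \left(-82024\right) = 4853196032$)
$\left(\left(G - 130625\right) - 55083\right) + 125863 = \left(\left(4853196032 - 130625\right) - 55083\right) + 125863 = \left(4853065407 - 55083\right) + 125863 = 4853010324 + 125863 = 4853136187$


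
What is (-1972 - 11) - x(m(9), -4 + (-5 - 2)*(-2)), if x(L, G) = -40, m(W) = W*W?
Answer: -1943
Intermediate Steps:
m(W) = W²
(-1972 - 11) - x(m(9), -4 + (-5 - 2)*(-2)) = (-1972 - 11) - 1*(-40) = -1983 + 40 = -1943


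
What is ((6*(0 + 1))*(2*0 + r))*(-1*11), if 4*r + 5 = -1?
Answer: 99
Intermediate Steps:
r = -3/2 (r = -5/4 + (¼)*(-1) = -5/4 - ¼ = -3/2 ≈ -1.5000)
((6*(0 + 1))*(2*0 + r))*(-1*11) = ((6*(0 + 1))*(2*0 - 3/2))*(-1*11) = ((6*1)*(0 - 3/2))*(-11) = (6*(-3/2))*(-11) = -9*(-11) = 99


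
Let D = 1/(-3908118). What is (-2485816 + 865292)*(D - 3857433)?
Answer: 12214945435762316890/1954059 ≈ 6.2511e+12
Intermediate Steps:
D = -1/3908118 ≈ -2.5588e-7
(-2485816 + 865292)*(D - 3857433) = (-2485816 + 865292)*(-1/3908118 - 3857433) = -1620524*(-15075303341095/3908118) = 12214945435762316890/1954059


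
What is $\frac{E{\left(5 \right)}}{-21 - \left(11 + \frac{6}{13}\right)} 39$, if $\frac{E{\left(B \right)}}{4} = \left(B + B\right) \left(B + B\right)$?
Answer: $- \frac{101400}{211} \approx -480.57$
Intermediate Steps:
$E{\left(B \right)} = 16 B^{2}$ ($E{\left(B \right)} = 4 \left(B + B\right) \left(B + B\right) = 4 \cdot 2 B 2 B = 4 \cdot 4 B^{2} = 16 B^{2}$)
$\frac{E{\left(5 \right)}}{-21 - \left(11 + \frac{6}{13}\right)} 39 = \frac{16 \cdot 5^{2}}{-21 - \left(11 + \frac{6}{13}\right)} 39 = \frac{16 \cdot 25}{-21 - \frac{149}{13}} \cdot 39 = \frac{400}{-21 - \frac{149}{13}} \cdot 39 = \frac{400}{- \frac{422}{13}} \cdot 39 = 400 \left(- \frac{13}{422}\right) 39 = \left(- \frac{2600}{211}\right) 39 = - \frac{101400}{211}$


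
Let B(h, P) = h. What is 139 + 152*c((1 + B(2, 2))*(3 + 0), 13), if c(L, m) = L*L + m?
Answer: 14427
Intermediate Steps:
c(L, m) = m + L² (c(L, m) = L² + m = m + L²)
139 + 152*c((1 + B(2, 2))*(3 + 0), 13) = 139 + 152*(13 + ((1 + 2)*(3 + 0))²) = 139 + 152*(13 + (3*3)²) = 139 + 152*(13 + 9²) = 139 + 152*(13 + 81) = 139 + 152*94 = 139 + 14288 = 14427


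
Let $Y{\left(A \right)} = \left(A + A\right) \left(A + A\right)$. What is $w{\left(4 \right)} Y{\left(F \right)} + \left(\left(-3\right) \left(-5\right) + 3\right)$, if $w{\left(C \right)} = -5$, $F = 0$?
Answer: $18$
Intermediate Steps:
$Y{\left(A \right)} = 4 A^{2}$ ($Y{\left(A \right)} = 2 A 2 A = 4 A^{2}$)
$w{\left(4 \right)} Y{\left(F \right)} + \left(\left(-3\right) \left(-5\right) + 3\right) = - 5 \cdot 4 \cdot 0^{2} + \left(\left(-3\right) \left(-5\right) + 3\right) = - 5 \cdot 4 \cdot 0 + \left(15 + 3\right) = \left(-5\right) 0 + 18 = 0 + 18 = 18$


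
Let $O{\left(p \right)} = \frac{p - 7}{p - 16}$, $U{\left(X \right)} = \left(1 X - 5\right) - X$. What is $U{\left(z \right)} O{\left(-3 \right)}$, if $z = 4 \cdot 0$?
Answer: $- \frac{50}{19} \approx -2.6316$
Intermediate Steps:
$z = 0$
$U{\left(X \right)} = -5$ ($U{\left(X \right)} = \left(X - 5\right) - X = \left(-5 + X\right) - X = -5$)
$O{\left(p \right)} = \frac{-7 + p}{-16 + p}$
$U{\left(z \right)} O{\left(-3 \right)} = - 5 \frac{-7 - 3}{-16 - 3} = - 5 \frac{1}{-19} \left(-10\right) = - 5 \left(\left(- \frac{1}{19}\right) \left(-10\right)\right) = \left(-5\right) \frac{10}{19} = - \frac{50}{19}$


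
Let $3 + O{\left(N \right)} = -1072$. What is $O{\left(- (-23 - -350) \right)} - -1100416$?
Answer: $1099341$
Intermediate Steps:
$O{\left(N \right)} = -1075$ ($O{\left(N \right)} = -3 - 1072 = -1075$)
$O{\left(- (-23 - -350) \right)} - -1100416 = -1075 - -1100416 = -1075 + 1100416 = 1099341$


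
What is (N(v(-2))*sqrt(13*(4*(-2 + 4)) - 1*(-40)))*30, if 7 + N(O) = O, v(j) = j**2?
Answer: -1080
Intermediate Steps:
N(O) = -7 + O
(N(v(-2))*sqrt(13*(4*(-2 + 4)) - 1*(-40)))*30 = ((-7 + (-2)**2)*sqrt(13*(4*(-2 + 4)) - 1*(-40)))*30 = ((-7 + 4)*sqrt(13*(4*2) + 40))*30 = -3*sqrt(13*8 + 40)*30 = -3*sqrt(104 + 40)*30 = -3*sqrt(144)*30 = -3*12*30 = -36*30 = -1080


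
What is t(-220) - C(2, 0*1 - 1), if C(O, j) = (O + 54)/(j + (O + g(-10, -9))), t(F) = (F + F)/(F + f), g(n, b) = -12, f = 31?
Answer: 15424/2079 ≈ 7.4190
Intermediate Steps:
t(F) = 2*F/(31 + F) (t(F) = (F + F)/(F + 31) = (2*F)/(31 + F) = 2*F/(31 + F))
C(O, j) = (54 + O)/(-12 + O + j) (C(O, j) = (O + 54)/(j + (O - 12)) = (54 + O)/(j + (-12 + O)) = (54 + O)/(-12 + O + j))
t(-220) - C(2, 0*1 - 1) = 2*(-220)/(31 - 220) - (54 + 2)/(-12 + 2 + (0*1 - 1)) = 2*(-220)/(-189) - 56/(-12 + 2 + (0 - 1)) = 2*(-220)*(-1/189) - 56/(-12 + 2 - 1) = 440/189 - 56/(-11) = 440/189 - (-1)*56/11 = 440/189 - 1*(-56/11) = 440/189 + 56/11 = 15424/2079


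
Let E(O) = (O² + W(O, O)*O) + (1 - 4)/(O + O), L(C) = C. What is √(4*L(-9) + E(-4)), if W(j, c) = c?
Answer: I*√58/4 ≈ 1.9039*I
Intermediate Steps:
E(O) = 2*O² - 3/(2*O) (E(O) = (O² + O*O) + (1 - 4)/(O + O) = (O² + O²) - 3*1/(2*O) = 2*O² - 3/(2*O))
√(4*L(-9) + E(-4)) = √(4*(-9) + (½)*(-3 + 4*(-4)³)/(-4)) = √(-36 + (½)*(-¼)*(-3 + 4*(-64))) = √(-36 + (½)*(-¼)*(-3 - 256)) = √(-36 + (½)*(-¼)*(-259)) = √(-36 + 259/8) = √(-29/8) = I*√58/4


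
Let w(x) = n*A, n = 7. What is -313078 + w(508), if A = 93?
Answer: -312427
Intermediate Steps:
w(x) = 651 (w(x) = 7*93 = 651)
-313078 + w(508) = -313078 + 651 = -312427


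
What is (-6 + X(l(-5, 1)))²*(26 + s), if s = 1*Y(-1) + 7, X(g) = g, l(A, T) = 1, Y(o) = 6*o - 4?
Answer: 575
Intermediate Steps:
Y(o) = -4 + 6*o
s = -3 (s = 1*(-4 + 6*(-1)) + 7 = 1*(-4 - 6) + 7 = 1*(-10) + 7 = -10 + 7 = -3)
(-6 + X(l(-5, 1)))²*(26 + s) = (-6 + 1)²*(26 - 3) = (-5)²*23 = 25*23 = 575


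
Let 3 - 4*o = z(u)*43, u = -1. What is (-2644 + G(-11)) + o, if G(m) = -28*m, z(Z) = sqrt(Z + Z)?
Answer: -9341/4 - 43*I*sqrt(2)/4 ≈ -2335.3 - 15.203*I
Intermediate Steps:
z(Z) = sqrt(2)*sqrt(Z) (z(Z) = sqrt(2*Z) = sqrt(2)*sqrt(Z))
o = 3/4 - 43*I*sqrt(2)/4 (o = 3/4 - sqrt(2)*sqrt(-1)*43/4 = 3/4 - sqrt(2)*I*43/4 = 3/4 - I*sqrt(2)*43/4 = 3/4 - 43*I*sqrt(2)/4 ≈ 0.75 - 15.203*I)
(-2644 + G(-11)) + o = (-2644 - 28*(-11)) + (3/4 - 43*I*sqrt(2)/4) = (-2644 + 308) + (3/4 - 43*I*sqrt(2)/4) = -2336 + (3/4 - 43*I*sqrt(2)/4) = -9341/4 - 43*I*sqrt(2)/4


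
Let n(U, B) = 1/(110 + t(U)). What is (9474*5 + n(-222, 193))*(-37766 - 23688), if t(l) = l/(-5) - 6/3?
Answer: -1109120102015/381 ≈ -2.9111e+9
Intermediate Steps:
t(l) = -2 - l/5 (t(l) = l*(-⅕) - 6*⅓ = -l/5 - 2 = -2 - l/5)
n(U, B) = 1/(108 - U/5) (n(U, B) = 1/(110 + (-2 - U/5)) = 1/(108 - U/5))
(9474*5 + n(-222, 193))*(-37766 - 23688) = (9474*5 - 5/(-540 - 222))*(-37766 - 23688) = (47370 - 5/(-762))*(-61454) = (47370 - 5*(-1/762))*(-61454) = (47370 + 5/762)*(-61454) = (36095945/762)*(-61454) = -1109120102015/381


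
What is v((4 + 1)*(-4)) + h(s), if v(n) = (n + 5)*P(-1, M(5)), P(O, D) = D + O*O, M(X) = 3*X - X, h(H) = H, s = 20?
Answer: -145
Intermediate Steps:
M(X) = 2*X
P(O, D) = D + O²
v(n) = 55 + 11*n (v(n) = (n + 5)*(2*5 + (-1)²) = (5 + n)*(10 + 1) = (5 + n)*11 = 55 + 11*n)
v((4 + 1)*(-4)) + h(s) = (55 + 11*((4 + 1)*(-4))) + 20 = (55 + 11*(5*(-4))) + 20 = (55 + 11*(-20)) + 20 = (55 - 220) + 20 = -165 + 20 = -145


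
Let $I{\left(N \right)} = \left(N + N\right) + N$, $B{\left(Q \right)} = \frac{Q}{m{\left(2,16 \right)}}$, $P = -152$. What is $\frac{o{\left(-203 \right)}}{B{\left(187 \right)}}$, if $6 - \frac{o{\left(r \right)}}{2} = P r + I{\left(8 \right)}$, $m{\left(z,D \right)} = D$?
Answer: $- \frac{987968}{187} \approx -5283.3$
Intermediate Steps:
$B{\left(Q \right)} = \frac{Q}{16}$
$I{\left(N \right)} = 3 N$ ($I{\left(N \right)} = 2 N + N = 3 N$)
$o{\left(r \right)} = -36 + 304 r$ ($o{\left(r \right)} = 12 - 2 \left(- 152 r + 3 \cdot 8\right) = 12 - 2 \left(- 152 r + 24\right) = 12 - 2 \left(24 - 152 r\right) = 12 + \left(-48 + 304 r\right) = -36 + 304 r$)
$\frac{o{\left(-203 \right)}}{B{\left(187 \right)}} = \frac{-36 + 304 \left(-203\right)}{\frac{1}{16} \cdot 187} = \frac{-36 - 61712}{\frac{187}{16}} = \left(-61748\right) \frac{16}{187} = - \frac{987968}{187}$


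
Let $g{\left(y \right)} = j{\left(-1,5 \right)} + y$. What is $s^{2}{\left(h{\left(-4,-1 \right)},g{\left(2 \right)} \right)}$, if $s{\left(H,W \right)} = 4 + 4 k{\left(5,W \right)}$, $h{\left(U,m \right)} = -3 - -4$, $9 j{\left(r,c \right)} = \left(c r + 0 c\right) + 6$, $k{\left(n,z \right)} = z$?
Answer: $\frac{12544}{81} \approx 154.86$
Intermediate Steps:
$j{\left(r,c \right)} = \frac{2}{3} + \frac{c r}{9}$ ($j{\left(r,c \right)} = \frac{\left(c r + 0 c\right) + 6}{9} = \frac{\left(c r + 0\right) + 6}{9} = \frac{c r + 6}{9} = \frac{6 + c r}{9} = \frac{2}{3} + \frac{c r}{9}$)
$g{\left(y \right)} = \frac{1}{9} + y$ ($g{\left(y \right)} = \left(\frac{2}{3} + \frac{1}{9} \cdot 5 \left(-1\right)\right) + y = \left(\frac{2}{3} - \frac{5}{9}\right) + y = \frac{1}{9} + y$)
$h{\left(U,m \right)} = 1$ ($h{\left(U,m \right)} = -3 + 4 = 1$)
$s{\left(H,W \right)} = 4 + 4 W$
$s^{2}{\left(h{\left(-4,-1 \right)},g{\left(2 \right)} \right)} = \left(4 + 4 \left(\frac{1}{9} + 2\right)\right)^{2} = \left(4 + 4 \cdot \frac{19}{9}\right)^{2} = \left(4 + \frac{76}{9}\right)^{2} = \left(\frac{112}{9}\right)^{2} = \frac{12544}{81}$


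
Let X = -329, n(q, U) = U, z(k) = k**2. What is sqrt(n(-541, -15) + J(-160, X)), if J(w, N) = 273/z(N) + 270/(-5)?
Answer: 2*I*sqrt(1867089)/329 ≈ 8.3065*I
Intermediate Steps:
J(w, N) = -54 + 273/N**2 (J(w, N) = 273/(N**2) + 270/(-5) = 273/N**2 + 270*(-1/5) = 273/N**2 - 54 = -54 + 273/N**2)
sqrt(n(-541, -15) + J(-160, X)) = sqrt(-15 + (-54 + 273/(-329)**2)) = sqrt(-15 + (-54 + 273*(1/108241))) = sqrt(-15 + (-54 + 39/15463)) = sqrt(-15 - 834963/15463) = sqrt(-1066908/15463) = 2*I*sqrt(1867089)/329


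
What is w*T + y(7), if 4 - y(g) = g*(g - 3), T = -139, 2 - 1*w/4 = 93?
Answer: 50572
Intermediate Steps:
w = -364 (w = 8 - 4*93 = 8 - 372 = -364)
y(g) = 4 - g*(-3 + g) (y(g) = 4 - g*(g - 3) = 4 - g*(-3 + g))
w*T + y(7) = -364*(-139) + (4 - 1*7**2 + 3*7) = 50596 + (4 - 1*49 + 21) = 50596 + (4 - 49 + 21) = 50596 - 24 = 50572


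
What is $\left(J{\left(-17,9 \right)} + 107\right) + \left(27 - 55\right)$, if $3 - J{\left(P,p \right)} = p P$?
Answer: $235$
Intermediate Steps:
$J{\left(P,p \right)} = 3 - P p$ ($J{\left(P,p \right)} = 3 - p P = 3 - P p$)
$\left(J{\left(-17,9 \right)} + 107\right) + \left(27 - 55\right) = \left(\left(3 - \left(-17\right) 9\right) + 107\right) + \left(27 - 55\right) = \left(\left(3 + 153\right) + 107\right) - 28 = \left(156 + 107\right) - 28 = 263 - 28 = 235$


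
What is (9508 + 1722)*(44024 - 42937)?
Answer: 12207010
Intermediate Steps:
(9508 + 1722)*(44024 - 42937) = 11230*1087 = 12207010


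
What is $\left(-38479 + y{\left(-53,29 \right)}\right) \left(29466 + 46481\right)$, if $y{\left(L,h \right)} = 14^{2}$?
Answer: $-2907479001$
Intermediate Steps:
$y{\left(L,h \right)} = 196$
$\left(-38479 + y{\left(-53,29 \right)}\right) \left(29466 + 46481\right) = \left(-38479 + 196\right) \left(29466 + 46481\right) = \left(-38283\right) 75947 = -2907479001$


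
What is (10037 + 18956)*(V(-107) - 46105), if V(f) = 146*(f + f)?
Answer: -2242579557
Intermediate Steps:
V(f) = 292*f (V(f) = 146*(2*f) = 292*f)
(10037 + 18956)*(V(-107) - 46105) = (10037 + 18956)*(292*(-107) - 46105) = 28993*(-31244 - 46105) = 28993*(-77349) = -2242579557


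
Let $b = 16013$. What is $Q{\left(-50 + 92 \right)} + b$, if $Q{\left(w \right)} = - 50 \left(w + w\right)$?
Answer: $11813$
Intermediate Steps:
$Q{\left(w \right)} = - 100 w$ ($Q{\left(w \right)} = - 50 \cdot 2 w = - 100 w$)
$Q{\left(-50 + 92 \right)} + b = - 100 \left(-50 + 92\right) + 16013 = \left(-100\right) 42 + 16013 = -4200 + 16013 = 11813$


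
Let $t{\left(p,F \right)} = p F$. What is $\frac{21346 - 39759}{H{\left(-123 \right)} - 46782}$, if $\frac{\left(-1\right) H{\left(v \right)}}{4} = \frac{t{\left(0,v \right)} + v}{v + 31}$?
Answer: $\frac{423499}{1076109} \approx 0.39355$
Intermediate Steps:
$t{\left(p,F \right)} = F p$
$H{\left(v \right)} = - \frac{4 v}{31 + v}$ ($H{\left(v \right)} = - 4 \frac{v 0 + v}{v + 31} = - 4 \frac{0 + v}{31 + v} = - 4 \frac{v}{31 + v} = - \frac{4 v}{31 + v}$)
$\frac{21346 - 39759}{H{\left(-123 \right)} - 46782} = \frac{21346 - 39759}{\left(-4\right) \left(-123\right) \frac{1}{31 - 123} - 46782} = - \frac{18413}{\left(-4\right) \left(-123\right) \frac{1}{-92} - 46782} = - \frac{18413}{\left(-4\right) \left(-123\right) \left(- \frac{1}{92}\right) - 46782} = - \frac{18413}{- \frac{123}{23} - 46782} = - \frac{18413}{- \frac{1076109}{23}} = \left(-18413\right) \left(- \frac{23}{1076109}\right) = \frac{423499}{1076109}$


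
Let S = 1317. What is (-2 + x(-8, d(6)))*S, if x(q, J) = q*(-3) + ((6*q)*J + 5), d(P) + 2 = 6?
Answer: -217305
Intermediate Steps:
d(P) = 4 (d(P) = -2 + 6 = 4)
x(q, J) = 5 - 3*q + 6*J*q (x(q, J) = -3*q + (6*J*q + 5) = -3*q + (5 + 6*J*q) = 5 - 3*q + 6*J*q)
(-2 + x(-8, d(6)))*S = (-2 + (5 - 3*(-8) + 6*4*(-8)))*1317 = (-2 + (5 + 24 - 192))*1317 = (-2 - 163)*1317 = -165*1317 = -217305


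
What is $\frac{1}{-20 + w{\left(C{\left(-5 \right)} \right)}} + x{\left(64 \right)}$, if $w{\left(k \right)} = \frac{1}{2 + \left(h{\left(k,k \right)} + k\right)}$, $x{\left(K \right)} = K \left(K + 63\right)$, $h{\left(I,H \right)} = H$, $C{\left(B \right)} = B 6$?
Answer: $\frac{9436550}{1161} \approx 8128.0$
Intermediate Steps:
$C{\left(B \right)} = 6 B$
$x{\left(K \right)} = K \left(63 + K\right)$
$w{\left(k \right)} = \frac{1}{2 + 2 k}$ ($w{\left(k \right)} = \frac{1}{2 + \left(k + k\right)} = \frac{1}{2 + 2 k}$)
$\frac{1}{-20 + w{\left(C{\left(-5 \right)} \right)}} + x{\left(64 \right)} = \frac{1}{-20 + \frac{1}{2 \left(1 + 6 \left(-5\right)\right)}} + 64 \left(63 + 64\right) = \frac{1}{-20 + \frac{1}{2 \left(1 - 30\right)}} + 64 \cdot 127 = \frac{1}{-20 + \frac{1}{2 \left(-29\right)}} + 8128 = \frac{1}{-20 + \frac{1}{2} \left(- \frac{1}{29}\right)} + 8128 = \frac{1}{-20 - \frac{1}{58}} + 8128 = \frac{1}{- \frac{1161}{58}} + 8128 = - \frac{58}{1161} + 8128 = \frac{9436550}{1161}$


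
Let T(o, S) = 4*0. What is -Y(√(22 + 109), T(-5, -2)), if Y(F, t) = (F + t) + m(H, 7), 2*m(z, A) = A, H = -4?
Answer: -7/2 - √131 ≈ -14.946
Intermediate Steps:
T(o, S) = 0
m(z, A) = A/2
Y(F, t) = 7/2 + F + t (Y(F, t) = (F + t) + (½)*7 = (F + t) + 7/2 = 7/2 + F + t)
-Y(√(22 + 109), T(-5, -2)) = -(7/2 + √(22 + 109) + 0) = -(7/2 + √131 + 0) = -(7/2 + √131) = -7/2 - √131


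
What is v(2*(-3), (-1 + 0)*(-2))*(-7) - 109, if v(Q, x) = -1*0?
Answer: -109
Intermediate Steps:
v(Q, x) = 0
v(2*(-3), (-1 + 0)*(-2))*(-7) - 109 = 0*(-7) - 109 = 0 - 109 = -109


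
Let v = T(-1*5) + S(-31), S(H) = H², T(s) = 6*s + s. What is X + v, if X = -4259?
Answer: -3333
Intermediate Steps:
T(s) = 7*s
v = 926 (v = 7*(-1*5) + (-31)² = 7*(-5) + 961 = -35 + 961 = 926)
X + v = -4259 + 926 = -3333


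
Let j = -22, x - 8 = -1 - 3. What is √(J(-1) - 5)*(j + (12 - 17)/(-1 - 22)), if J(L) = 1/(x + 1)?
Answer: -1002*I*√30/115 ≈ -47.723*I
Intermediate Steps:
x = 4 (x = 8 + (-1 - 3) = 8 - 4 = 4)
J(L) = ⅕ (J(L) = 1/(4 + 1) = 1/5 = ⅕)
√(J(-1) - 5)*(j + (12 - 17)/(-1 - 22)) = √(⅕ - 5)*(-22 + (12 - 17)/(-1 - 22)) = √(-24/5)*(-22 - 5/(-23)) = (2*I*√30/5)*(-22 - 5*(-1/23)) = (2*I*√30/5)*(-22 + 5/23) = (2*I*√30/5)*(-501/23) = -1002*I*√30/115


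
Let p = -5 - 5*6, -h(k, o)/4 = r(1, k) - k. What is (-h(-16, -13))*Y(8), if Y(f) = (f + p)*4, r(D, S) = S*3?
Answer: 13824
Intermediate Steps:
r(D, S) = 3*S
h(k, o) = -8*k (h(k, o) = -4*(3*k - k) = -8*k)
p = -35 (p = -5 - 30 = -35)
Y(f) = -140 + 4*f (Y(f) = (f - 35)*4 = (-35 + f)*4 = -140 + 4*f)
(-h(-16, -13))*Y(8) = (-(-8)*(-16))*(-140 + 4*8) = (-1*128)*(-140 + 32) = -128*(-108) = 13824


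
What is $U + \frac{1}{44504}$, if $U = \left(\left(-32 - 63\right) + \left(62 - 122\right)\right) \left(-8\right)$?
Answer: $\frac{55184961}{44504} \approx 1240.0$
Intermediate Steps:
$U = 1240$ ($U = \left(-95 + \left(62 - 122\right)\right) \left(-8\right) = \left(-95 - 60\right) \left(-8\right) = \left(-155\right) \left(-8\right) = 1240$)
$U + \frac{1}{44504} = 1240 + \frac{1}{44504} = \frac{55184961}{44504}$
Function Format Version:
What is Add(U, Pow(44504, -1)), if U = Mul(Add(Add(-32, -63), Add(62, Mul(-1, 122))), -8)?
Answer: Rational(55184961, 44504) ≈ 1240.0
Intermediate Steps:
U = 1240 (U = Mul(Add(-95, Add(62, -122)), -8) = Mul(Add(-95, -60), -8) = Mul(-155, -8) = 1240)
Add(U, Pow(44504, -1)) = Add(1240, Pow(44504, -1)) = Add(1240, Rational(1, 44504)) = Rational(55184961, 44504)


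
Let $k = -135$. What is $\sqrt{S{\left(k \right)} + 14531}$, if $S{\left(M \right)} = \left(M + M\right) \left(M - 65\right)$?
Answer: $\sqrt{68531} \approx 261.78$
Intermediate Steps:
$S{\left(M \right)} = 2 M \left(-65 + M\right)$
$\sqrt{S{\left(k \right)} + 14531} = \sqrt{2 \left(-135\right) \left(-65 - 135\right) + 14531} = \sqrt{2 \left(-135\right) \left(-200\right) + 14531} = \sqrt{54000 + 14531} = \sqrt{68531}$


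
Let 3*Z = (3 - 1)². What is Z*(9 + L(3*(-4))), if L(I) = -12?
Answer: -4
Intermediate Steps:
Z = 4/3 (Z = (3 - 1)²/3 = (⅓)*2² = (⅓)*4 = 4/3 ≈ 1.3333)
Z*(9 + L(3*(-4))) = 4*(9 - 12)/3 = (4/3)*(-3) = -4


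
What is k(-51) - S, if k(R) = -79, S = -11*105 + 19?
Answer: 1057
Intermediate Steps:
S = -1136 (S = -1155 + 19 = -1136)
k(-51) - S = -79 - 1*(-1136) = -79 + 1136 = 1057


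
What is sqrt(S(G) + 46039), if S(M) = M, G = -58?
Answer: 3*sqrt(5109) ≈ 214.43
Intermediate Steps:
sqrt(S(G) + 46039) = sqrt(-58 + 46039) = sqrt(45981) = 3*sqrt(5109)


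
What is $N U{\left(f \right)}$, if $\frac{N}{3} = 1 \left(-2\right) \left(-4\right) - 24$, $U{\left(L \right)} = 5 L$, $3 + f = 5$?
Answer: $-480$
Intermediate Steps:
$f = 2$ ($f = -3 + 5 = 2$)
$N = -48$ ($N = 3 \left(1 \left(-2\right) \left(-4\right) - 24\right) = 3 \left(\left(-2\right) \left(-4\right) - 24\right) = 3 \left(8 - 24\right) = 3 \left(-16\right) = -48$)
$N U{\left(f \right)} = - 48 \cdot 5 \cdot 2 = \left(-48\right) 10 = -480$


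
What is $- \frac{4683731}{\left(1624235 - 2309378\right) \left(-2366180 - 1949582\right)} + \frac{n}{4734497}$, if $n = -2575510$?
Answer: $- \frac{7615584070526040967}{13999501049174655102} \approx -0.54399$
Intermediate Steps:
$- \frac{4683731}{\left(1624235 - 2309378\right) \left(-2366180 - 1949582\right)} + \frac{n}{4734497} = - \frac{4683731}{\left(1624235 - 2309378\right) \left(-2366180 - 1949582\right)} - \frac{2575510}{4734497} = - \frac{4683731}{\left(-685143\right) \left(-4315762\right)} - \frac{2575510}{4734497} = - \frac{4683731}{2956914123966} - \frac{2575510}{4734497} = - \frac{7615584070526040967}{13999501049174655102}$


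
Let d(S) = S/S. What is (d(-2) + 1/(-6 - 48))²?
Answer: 2809/2916 ≈ 0.96331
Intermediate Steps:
d(S) = 1
(d(-2) + 1/(-6 - 48))² = (1 + 1/(-6 - 48))² = (1 + 1/(-54))² = (1 - 1/54)² = (53/54)² = 2809/2916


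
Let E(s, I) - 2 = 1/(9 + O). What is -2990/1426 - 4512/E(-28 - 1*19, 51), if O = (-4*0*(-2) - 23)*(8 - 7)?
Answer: -653321/279 ≈ -2341.7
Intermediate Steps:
O = -23 (O = (0*(-2) - 23)*1 = (0 - 23)*1 = -23*1 = -23)
E(s, I) = 27/14 (E(s, I) = 2 + 1/(9 - 23) = 2 + 1/(-14) = 2 - 1/14 = 27/14)
-2990/1426 - 4512/E(-28 - 1*19, 51) = -2990/1426 - 4512/27/14 = -2990*1/1426 - 4512*14/27 = -65/31 - 21056/9 = -653321/279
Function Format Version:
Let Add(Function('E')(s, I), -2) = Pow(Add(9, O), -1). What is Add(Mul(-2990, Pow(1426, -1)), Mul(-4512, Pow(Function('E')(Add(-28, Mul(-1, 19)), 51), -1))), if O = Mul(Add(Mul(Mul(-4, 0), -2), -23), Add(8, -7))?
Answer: Rational(-653321, 279) ≈ -2341.7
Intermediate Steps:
O = -23 (O = Mul(Add(Mul(0, -2), -23), 1) = Mul(Add(0, -23), 1) = Mul(-23, 1) = -23)
Function('E')(s, I) = Rational(27, 14) (Function('E')(s, I) = Add(2, Pow(Add(9, -23), -1)) = Add(2, Pow(-14, -1)) = Add(2, Rational(-1, 14)) = Rational(27, 14))
Add(Mul(-2990, Pow(1426, -1)), Mul(-4512, Pow(Function('E')(Add(-28, Mul(-1, 19)), 51), -1))) = Add(Mul(-2990, Pow(1426, -1)), Mul(-4512, Pow(Rational(27, 14), -1))) = Add(Mul(-2990, Rational(1, 1426)), Mul(-4512, Rational(14, 27))) = Add(Rational(-65, 31), Rational(-21056, 9)) = Rational(-653321, 279)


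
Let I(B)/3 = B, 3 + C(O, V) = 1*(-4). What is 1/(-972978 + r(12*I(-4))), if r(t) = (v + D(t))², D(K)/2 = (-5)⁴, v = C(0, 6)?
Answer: 1/572071 ≈ 1.7480e-6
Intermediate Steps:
C(O, V) = -7 (C(O, V) = -3 + 1*(-4) = -3 - 4 = -7)
v = -7
I(B) = 3*B
D(K) = 1250 (D(K) = 2*(-5)⁴ = 2*625 = 1250)
r(t) = 1545049 (r(t) = (-7 + 1250)² = 1243² = 1545049)
1/(-972978 + r(12*I(-4))) = 1/(-972978 + 1545049) = 1/572071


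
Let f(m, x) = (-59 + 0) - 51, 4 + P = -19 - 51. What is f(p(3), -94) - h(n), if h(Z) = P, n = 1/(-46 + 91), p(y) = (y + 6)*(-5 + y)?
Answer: -36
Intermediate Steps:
p(y) = (-5 + y)*(6 + y) (p(y) = (6 + y)*(-5 + y) = (-5 + y)*(6 + y))
n = 1/45 ≈ 0.022222
P = -74 (P = -4 + (-19 - 51) = -4 - 70 = -74)
f(m, x) = -110 (f(m, x) = -59 - 51 = -110)
h(Z) = -74
f(p(3), -94) - h(n) = -110 - 1*(-74) = -110 + 74 = -36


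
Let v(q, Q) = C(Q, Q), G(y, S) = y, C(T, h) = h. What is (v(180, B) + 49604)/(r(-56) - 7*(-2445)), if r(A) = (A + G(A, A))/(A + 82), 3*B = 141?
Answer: 92209/31777 ≈ 2.9018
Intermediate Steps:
B = 47 (B = (⅓)*141 = 47)
v(q, Q) = Q
r(A) = 2*A/(82 + A) (r(A) = (A + A)/(A + 82) = (2*A)/(82 + A) = 2*A/(82 + A))
(v(180, B) + 49604)/(r(-56) - 7*(-2445)) = (47 + 49604)/(2*(-56)/(82 - 56) - 7*(-2445)) = 49651/(2*(-56)/26 + 17115) = 49651/(2*(-56)*(1/26) + 17115) = 49651/(-56/13 + 17115) = 49651/(222439/13) = 49651*(13/222439) = 92209/31777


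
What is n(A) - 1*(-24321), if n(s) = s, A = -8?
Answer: 24313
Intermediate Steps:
n(A) - 1*(-24321) = -8 - 1*(-24321) = -8 + 24321 = 24313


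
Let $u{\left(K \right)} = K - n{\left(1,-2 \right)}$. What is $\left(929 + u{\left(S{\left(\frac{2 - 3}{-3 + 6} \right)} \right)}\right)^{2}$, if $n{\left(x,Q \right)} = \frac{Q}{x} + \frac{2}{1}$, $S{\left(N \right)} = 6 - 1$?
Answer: $872356$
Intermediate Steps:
$S{\left(N \right)} = 5$ ($S{\left(N \right)} = 6 - 1 = 5$)
$n{\left(x,Q \right)} = 2 + \frac{Q}{x}$ ($n{\left(x,Q \right)} = \frac{Q}{x} + 2 \cdot 1 = \frac{Q}{x} + 2 = 2 + \frac{Q}{x}$)
$u{\left(K \right)} = K$ ($u{\left(K \right)} = K - \left(2 - \frac{2}{1}\right) = K - \left(2 - 2\right) = K - 0 = K + 0 = K$)
$\left(929 + u{\left(S{\left(\frac{2 - 3}{-3 + 6} \right)} \right)}\right)^{2} = \left(929 + 5\right)^{2} = 934^{2} = 872356$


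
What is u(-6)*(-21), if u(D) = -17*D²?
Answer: 12852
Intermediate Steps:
u(-6)*(-21) = -17*(-6)²*(-21) = -17*36*(-21) = -612*(-21) = 12852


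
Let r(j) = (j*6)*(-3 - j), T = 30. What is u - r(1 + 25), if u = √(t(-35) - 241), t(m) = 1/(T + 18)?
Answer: 4524 + I*√34701/12 ≈ 4524.0 + 15.523*I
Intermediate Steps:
t(m) = 1/48 (t(m) = 1/(30 + 18) = 1/48)
r(j) = 6*j*(-3 - j) (r(j) = (6*j)*(-3 - j) = 6*j*(-3 - j))
u = I*√34701/12 (u = √(1/48 - 241) = √(-11567/48) = I*√34701/12 ≈ 15.523*I)
u - r(1 + 25) = I*√34701/12 - (-6)*(1 + 25)*(3 + (1 + 25)) = I*√34701/12 - (-6)*26*(3 + 26) = I*√34701/12 - (-6)*26*29 = I*√34701/12 - 1*(-4524) = I*√34701/12 + 4524 = 4524 + I*√34701/12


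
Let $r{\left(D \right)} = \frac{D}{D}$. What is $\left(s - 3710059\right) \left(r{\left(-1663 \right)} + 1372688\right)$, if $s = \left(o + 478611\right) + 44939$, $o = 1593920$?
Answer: $-2186129401821$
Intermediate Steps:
$r{\left(D \right)} = 1$
$s = 2117470$ ($s = \left(1593920 + 478611\right) + 44939 = 2072531 + 44939 = 2117470$)
$\left(s - 3710059\right) \left(r{\left(-1663 \right)} + 1372688\right) = \left(2117470 - 3710059\right) \left(1 + 1372688\right) = \left(-1592589\right) 1372689 = -2186129401821$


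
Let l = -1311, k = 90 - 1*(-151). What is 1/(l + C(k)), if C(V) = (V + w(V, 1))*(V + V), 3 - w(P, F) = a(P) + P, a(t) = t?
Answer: -1/116027 ≈ -8.6187e-6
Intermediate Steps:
k = 241 (k = 90 + 151 = 241)
w(P, F) = 3 - 2*P (w(P, F) = 3 - (P + P) = 3 - 2*P)
C(V) = 2*V*(3 - V) (C(V) = (V + (3 - 2*V))*(V + V) = (3 - V)*(2*V) = 2*V*(3 - V))
1/(l + C(k)) = 1/(-1311 + 2*241*(3 - 1*241)) = 1/(-1311 + 2*241*(3 - 241)) = 1/(-1311 + 2*241*(-238)) = 1/(-1311 - 114716) = 1/(-116027) = -1/116027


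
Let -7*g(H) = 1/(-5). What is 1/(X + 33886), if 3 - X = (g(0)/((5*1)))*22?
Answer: 175/5930553 ≈ 2.9508e-5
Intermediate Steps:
g(H) = 1/35 (g(H) = -1/(7*(-5)) = -(-1)/(7*5) = -1/7*(-1/5) = 1/35)
X = 503/175 (X = 3 - 1/(35*((5*1)))*22 = 3 - (1/35)/5*22 = 3 - (1/35)*(1/5)*22 = 3 - 22/175 = 503/175 ≈ 2.8743)
1/(X + 33886) = 1/(503/175 + 33886) = 1/(5930553/175) = 175/5930553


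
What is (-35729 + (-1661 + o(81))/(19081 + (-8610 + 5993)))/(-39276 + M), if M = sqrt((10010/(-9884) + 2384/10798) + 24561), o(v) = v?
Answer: 1834684650553529058/2016785622850534249 + 147060959*sqrt(356835536359746094)/24201427474206410988 ≈ 0.91334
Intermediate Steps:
M = sqrt(356835536359746094)/3811694 (M = sqrt((10010*(-1/9884) + 2384*(1/10798)) + 24561) = sqrt((-715/706 + 1192/5399) + 24561) = sqrt(-3018733/3811694 + 24561) = sqrt(93615997601/3811694) = sqrt(356835536359746094)/3811694 ≈ 156.72)
(-35729 + (-1661 + o(81))/(19081 + (-8610 + 5993)))/(-39276 + M) = (-35729 + (-1661 + 81)/(19081 + (-8610 + 5993)))/(-39276 + sqrt(356835536359746094)/3811694) = (-35729 - 1580/(19081 - 2617))/(-39276 + sqrt(356835536359746094)/3811694) = (-35729 - 1580/16464)/(-39276 + sqrt(356835536359746094)/3811694) = (-35729 - 1580*1/16464)/(-39276 + sqrt(356835536359746094)/3811694) = (-35729 - 395/4116)/(-39276 + sqrt(356835536359746094)/3811694) = -147060959/(4116*(-39276 + sqrt(356835536359746094)/3811694))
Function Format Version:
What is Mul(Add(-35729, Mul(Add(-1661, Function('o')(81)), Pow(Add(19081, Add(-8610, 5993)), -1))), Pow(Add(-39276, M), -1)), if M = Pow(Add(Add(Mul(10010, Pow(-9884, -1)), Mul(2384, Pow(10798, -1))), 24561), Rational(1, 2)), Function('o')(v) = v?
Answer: Add(Rational(1834684650553529058, 2016785622850534249), Mul(Rational(147060959, 24201427474206410988), Pow(356835536359746094, Rational(1, 2)))) ≈ 0.91334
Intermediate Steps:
M = Mul(Rational(1, 3811694), Pow(356835536359746094, Rational(1, 2))) (M = Pow(Add(Add(Mul(10010, Rational(-1, 9884)), Mul(2384, Rational(1, 10798))), 24561), Rational(1, 2)) = Pow(Add(Add(Rational(-715, 706), Rational(1192, 5399)), 24561), Rational(1, 2)) = Pow(Add(Rational(-3018733, 3811694), 24561), Rational(1, 2)) = Pow(Rational(93615997601, 3811694), Rational(1, 2)) = Mul(Rational(1, 3811694), Pow(356835536359746094, Rational(1, 2))) ≈ 156.72)
Mul(Add(-35729, Mul(Add(-1661, Function('o')(81)), Pow(Add(19081, Add(-8610, 5993)), -1))), Pow(Add(-39276, M), -1)) = Mul(Add(-35729, Mul(Add(-1661, 81), Pow(Add(19081, Add(-8610, 5993)), -1))), Pow(Add(-39276, Mul(Rational(1, 3811694), Pow(356835536359746094, Rational(1, 2)))), -1)) = Mul(Add(-35729, Mul(-1580, Pow(Add(19081, -2617), -1))), Pow(Add(-39276, Mul(Rational(1, 3811694), Pow(356835536359746094, Rational(1, 2)))), -1)) = Mul(Add(-35729, Mul(-1580, Pow(16464, -1))), Pow(Add(-39276, Mul(Rational(1, 3811694), Pow(356835536359746094, Rational(1, 2)))), -1)) = Mul(Add(-35729, Mul(-1580, Rational(1, 16464))), Pow(Add(-39276, Mul(Rational(1, 3811694), Pow(356835536359746094, Rational(1, 2)))), -1)) = Mul(Add(-35729, Rational(-395, 4116)), Pow(Add(-39276, Mul(Rational(1, 3811694), Pow(356835536359746094, Rational(1, 2)))), -1)) = Mul(Rational(-147060959, 4116), Pow(Add(-39276, Mul(Rational(1, 3811694), Pow(356835536359746094, Rational(1, 2)))), -1))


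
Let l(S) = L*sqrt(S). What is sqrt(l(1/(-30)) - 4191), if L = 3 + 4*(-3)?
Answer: sqrt(-419100 - 30*I*sqrt(30))/10 ≈ 0.012691 - 64.738*I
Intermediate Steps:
L = -9 (L = 3 - 12 = -9)
l(S) = -9*sqrt(S)
sqrt(l(1/(-30)) - 4191) = sqrt(-9*I*sqrt(30)/30 - 4191) = sqrt(-3*I*sqrt(30)/10 - 4191) = sqrt(-4191 - 3*I*sqrt(30)/10)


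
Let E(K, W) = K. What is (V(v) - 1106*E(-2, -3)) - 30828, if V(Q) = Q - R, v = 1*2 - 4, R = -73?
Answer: -28545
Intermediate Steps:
v = -2 (v = 2 - 4 = -2)
V(Q) = 73 + Q (V(Q) = Q - 1*(-73) = Q + 73 = 73 + Q)
(V(v) - 1106*E(-2, -3)) - 30828 = ((73 - 2) - 1106*(-2)) - 30828 = (71 + 2212) - 30828 = 2283 - 30828 = -28545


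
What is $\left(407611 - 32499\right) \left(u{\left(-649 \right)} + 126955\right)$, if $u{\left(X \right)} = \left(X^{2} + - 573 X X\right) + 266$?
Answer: $-90326876197112$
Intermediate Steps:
$u{\left(X \right)} = 266 - 572 X^{2}$ ($u{\left(X \right)} = \left(X^{2} - 573 X^{2}\right) + 266 = - 572 X^{2} + 266 = 266 - 572 X^{2}$)
$\left(407611 - 32499\right) \left(u{\left(-649 \right)} + 126955\right) = \left(407611 - 32499\right) \left(\left(266 - 572 \left(-649\right)^{2}\right) + 126955\right) = 375112 \left(\left(266 - 240926972\right) + 126955\right) = 375112 \left(-240926706 + 126955\right) = 375112 \left(-240799751\right) = -90326876197112$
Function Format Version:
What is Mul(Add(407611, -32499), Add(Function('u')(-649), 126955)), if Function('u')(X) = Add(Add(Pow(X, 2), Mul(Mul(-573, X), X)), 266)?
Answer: -90326876197112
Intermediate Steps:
Function('u')(X) = Add(266, Mul(-572, Pow(X, 2))) (Function('u')(X) = Add(Add(Pow(X, 2), Mul(-573, Pow(X, 2))), 266) = Add(Mul(-572, Pow(X, 2)), 266) = Add(266, Mul(-572, Pow(X, 2))))
Mul(Add(407611, -32499), Add(Function('u')(-649), 126955)) = Mul(Add(407611, -32499), Add(Add(266, Mul(-572, Pow(-649, 2))), 126955)) = Mul(375112, Add(Add(266, Mul(-572, 421201)), 126955)) = Mul(375112, Add(Add(266, -240926972), 126955)) = Mul(375112, Add(-240926706, 126955)) = Mul(375112, -240799751) = -90326876197112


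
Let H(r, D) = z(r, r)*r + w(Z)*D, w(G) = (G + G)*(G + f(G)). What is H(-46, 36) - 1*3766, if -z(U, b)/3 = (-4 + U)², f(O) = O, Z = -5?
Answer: 344834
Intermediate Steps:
z(U, b) = -3*(-4 + U)²
w(G) = 4*G² (w(G) = (G + G)*(G + G) = (2*G)*(2*G) = 4*G²)
H(r, D) = 100*D - 3*r*(-4 + r)² (H(r, D) = (-3*(-4 + r)²)*r + (4*(-5)²)*D = -3*r*(-4 + r)² + (4*25)*D = -3*r*(-4 + r)² + 100*D = 100*D - 3*r*(-4 + r)²)
H(-46, 36) - 1*3766 = (100*36 - 3*(-46)*(-4 - 46)²) - 1*3766 = (3600 - 3*(-46)*(-50)²) - 3766 = (3600 - 3*(-46)*2500) - 3766 = (3600 + 345000) - 3766 = 348600 - 3766 = 344834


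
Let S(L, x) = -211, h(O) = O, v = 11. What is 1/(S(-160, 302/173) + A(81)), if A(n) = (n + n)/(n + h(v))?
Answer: -46/9625 ≈ -0.0047792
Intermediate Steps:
A(n) = 2*n/(11 + n) (A(n) = (n + n)/(n + 11) = (2*n)/(11 + n) = 2*n/(11 + n))
1/(S(-160, 302/173) + A(81)) = 1/(-211 + 2*81/(11 + 81)) = 1/(-211 + 2*81/92) = 1/(-211 + 2*81*(1/92)) = 1/(-211 + 81/46) = 1/(-9625/46) = -46/9625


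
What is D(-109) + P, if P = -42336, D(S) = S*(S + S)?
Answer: -18574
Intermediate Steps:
D(S) = 2*S**2 (D(S) = S*(2*S) = 2*S**2)
D(-109) + P = 2*(-109)**2 - 42336 = 2*11881 - 42336 = 23762 - 42336 = -18574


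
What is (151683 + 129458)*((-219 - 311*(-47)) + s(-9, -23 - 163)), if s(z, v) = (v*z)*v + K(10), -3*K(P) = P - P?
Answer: -83489318206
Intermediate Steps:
K(P) = 0 (K(P) = -(P - P)/3 = -⅓*0 = 0)
s(z, v) = z*v² (s(z, v) = (v*z)*v + 0 = z*v² + 0 = z*v²)
(151683 + 129458)*((-219 - 311*(-47)) + s(-9, -23 - 163)) = (151683 + 129458)*((-219 - 311*(-47)) - 9*(-23 - 163)²) = 281141*((-219 + 14617) - 9*(-186)²) = 281141*(14398 - 9*34596) = 281141*(14398 - 311364) = 281141*(-296966) = -83489318206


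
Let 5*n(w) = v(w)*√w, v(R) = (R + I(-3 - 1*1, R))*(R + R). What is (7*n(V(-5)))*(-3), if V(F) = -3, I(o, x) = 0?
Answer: -378*I*√3/5 ≈ -130.94*I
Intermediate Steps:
v(R) = 2*R² (v(R) = (R + 0)*(R + R) = R*(2*R) = 2*R²)
n(w) = 2*w^(5/2)/5 (n(w) = ((2*w²)*√w)/5 = (2*w^(5/2))/5 = 2*w^(5/2)/5)
(7*n(V(-5)))*(-3) = (7*(2*(-3)^(5/2)/5))*(-3) = (7*(2*(9*I*√3)/5))*(-3) = (7*(18*I*√3/5))*(-3) = (126*I*√3/5)*(-3) = -378*I*√3/5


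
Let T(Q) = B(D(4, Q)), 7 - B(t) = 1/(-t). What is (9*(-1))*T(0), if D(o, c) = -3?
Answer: -60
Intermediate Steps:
B(t) = 7 + 1/t (B(t) = 7 - 1/((-t)) = 7 - (-1)/t = 7 + 1/t)
T(Q) = 20/3 (T(Q) = 7 + 1/(-3) = 7 - 1/3 = 20/3)
(9*(-1))*T(0) = (9*(-1))*(20/3) = -9*20/3 = -60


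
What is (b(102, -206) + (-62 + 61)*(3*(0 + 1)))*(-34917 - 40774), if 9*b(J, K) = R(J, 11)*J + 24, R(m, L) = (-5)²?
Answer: -21420553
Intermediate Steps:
R(m, L) = 25
b(J, K) = 8/3 + 25*J/9 (b(J, K) = (25*J + 24)/9 = (24 + 25*J)/9 = 8/3 + 25*J/9)
(b(102, -206) + (-62 + 61)*(3*(0 + 1)))*(-34917 - 40774) = ((8/3 + (25/9)*102) + (-62 + 61)*(3*(0 + 1)))*(-34917 - 40774) = ((8/3 + 850/3) - 3)*(-75691) = (286 - 1*3)*(-75691) = (286 - 3)*(-75691) = 283*(-75691) = -21420553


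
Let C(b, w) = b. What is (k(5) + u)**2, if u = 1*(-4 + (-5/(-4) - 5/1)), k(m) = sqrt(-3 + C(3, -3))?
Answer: 961/16 ≈ 60.063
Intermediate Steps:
k(m) = 0 (k(m) = sqrt(-3 + 3) = sqrt(0) = 0)
u = -31/4 (u = 1*(-4 + (-5*(-1/4) - 5*1)) = 1*(-4 + (5/4 - 5)) = 1*(-4 - 15/4) = 1*(-31/4) = -31/4 ≈ -7.7500)
(k(5) + u)**2 = (0 - 31/4)**2 = (-31/4)**2 = 961/16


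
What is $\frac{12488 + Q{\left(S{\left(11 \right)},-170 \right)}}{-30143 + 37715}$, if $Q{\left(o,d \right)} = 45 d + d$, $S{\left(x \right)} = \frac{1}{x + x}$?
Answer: $\frac{389}{631} \approx 0.61648$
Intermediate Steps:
$S{\left(x \right)} = \frac{1}{2 x}$
$Q{\left(o,d \right)} = 46 d$
$\frac{12488 + Q{\left(S{\left(11 \right)},-170 \right)}}{-30143 + 37715} = \frac{12488 + 46 \left(-170\right)}{-30143 + 37715} = \frac{12488 - 7820}{7572} = 4668 \cdot \frac{1}{7572} = \frac{389}{631}$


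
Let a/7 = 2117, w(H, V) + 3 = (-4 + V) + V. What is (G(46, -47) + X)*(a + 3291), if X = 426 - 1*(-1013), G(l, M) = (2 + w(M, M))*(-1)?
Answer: 27853180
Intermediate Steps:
w(H, V) = -7 + 2*V (w(H, V) = -3 + ((-4 + V) + V) = -3 + (-4 + 2*V) = -7 + 2*V)
a = 14819 (a = 7*2117 = 14819)
G(l, M) = 5 - 2*M (G(l, M) = (2 + (-7 + 2*M))*(-1) = (-5 + 2*M)*(-1) = 5 - 2*M)
X = 1439 (X = 426 + 1013 = 1439)
(G(46, -47) + X)*(a + 3291) = ((5 - 2*(-47)) + 1439)*(14819 + 3291) = ((5 + 94) + 1439)*18110 = (99 + 1439)*18110 = 1538*18110 = 27853180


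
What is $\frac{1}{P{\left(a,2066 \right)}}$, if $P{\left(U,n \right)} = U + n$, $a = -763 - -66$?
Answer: $\frac{1}{1369} \approx 0.00073046$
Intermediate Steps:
$a = -697$ ($a = -763 + 66 = -697$)
$\frac{1}{P{\left(a,2066 \right)}} = \frac{1}{-697 + 2066} = \frac{1}{1369}$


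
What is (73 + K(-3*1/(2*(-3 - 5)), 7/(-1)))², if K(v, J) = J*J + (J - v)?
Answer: 3374569/256 ≈ 13182.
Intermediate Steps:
K(v, J) = J + J² - v (K(v, J) = J² + (J - v) = J + J² - v)
(73 + K(-3*1/(2*(-3 - 5)), 7/(-1)))² = (73 + (7/(-1) + (7/(-1))² - (-3)/(2*(-3 - 5))))² = (73 + (7*(-1) + (7*(-1))² - (-3)/(2*(-8))))² = (73 + (-7 + (-7)² - (-3)/(-16)))² = (73 + (-7 + 49 - (-3)*(-1)/16))² = (73 + (-7 + 49 - 1*3/16))² = (73 + (-7 + 49 - 3/16))² = (73 + 669/16)² = (1837/16)² = 3374569/256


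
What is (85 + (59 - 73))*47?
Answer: 3337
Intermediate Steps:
(85 + (59 - 73))*47 = (85 - 14)*47 = 71*47 = 3337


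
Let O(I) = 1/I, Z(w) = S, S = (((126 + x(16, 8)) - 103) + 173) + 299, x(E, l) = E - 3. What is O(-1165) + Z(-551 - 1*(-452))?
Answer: 591819/1165 ≈ 508.00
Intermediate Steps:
x(E, l) = -3 + E
S = 508 (S = (((126 + (-3 + 16)) - 103) + 173) + 299 = (((126 + 13) - 103) + 173) + 299 = ((139 - 103) + 173) + 299 = (36 + 173) + 299 = 209 + 299 = 508)
Z(w) = 508
O(-1165) + Z(-551 - 1*(-452)) = 1/(-1165) + 508 = -1/1165 + 508 = 591819/1165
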